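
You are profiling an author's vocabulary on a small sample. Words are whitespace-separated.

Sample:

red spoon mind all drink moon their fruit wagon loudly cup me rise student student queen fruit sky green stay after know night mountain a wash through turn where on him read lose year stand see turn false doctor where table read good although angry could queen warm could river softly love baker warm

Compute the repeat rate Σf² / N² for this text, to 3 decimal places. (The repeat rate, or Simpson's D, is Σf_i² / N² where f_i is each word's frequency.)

Frequencies: fruit:2, student:2, queen:2, turn:2, where:2, read:2, could:2, warm:2, red:1, spoon:1, mind:1, all:1, drink:1, moon:1, their:1, wagon:1, loudly:1, cup:1, me:1, rise:1, … (26 more, each freq 1)
Σf² = 70; N² = 2916
Repeat rate = 70 / 2916 = 0.024

0.024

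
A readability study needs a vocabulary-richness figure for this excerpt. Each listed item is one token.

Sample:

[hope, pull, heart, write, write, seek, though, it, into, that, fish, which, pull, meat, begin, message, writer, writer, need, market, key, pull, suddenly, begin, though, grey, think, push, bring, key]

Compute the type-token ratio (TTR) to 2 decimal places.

N = 30 tokens, V = 23 types.
TTR = V / N = 23 / 30 = 0.77

0.77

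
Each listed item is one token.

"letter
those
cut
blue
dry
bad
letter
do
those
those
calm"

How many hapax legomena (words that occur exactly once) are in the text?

6

Frequencies: those:3, letter:2, cut:1, blue:1, dry:1, bad:1, do:1, calm:1
Hapax (freq=1): bad, blue, calm, cut, do, dry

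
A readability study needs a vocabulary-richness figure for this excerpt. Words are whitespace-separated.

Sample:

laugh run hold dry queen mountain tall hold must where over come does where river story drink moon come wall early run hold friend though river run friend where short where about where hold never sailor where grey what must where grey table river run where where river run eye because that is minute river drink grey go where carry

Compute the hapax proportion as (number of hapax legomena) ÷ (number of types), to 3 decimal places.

0.735

Frequencies: where:10, run:5, river:5, hold:4, grey:3, must:2, come:2, drink:2, friend:2, laugh:1, dry:1, queen:1, mountain:1, tall:1, over:1, does:1, story:1, moon:1, wall:1, early:1, … (14 more, each freq 1)
Hapax count = 25; type count = 34.
Ratio = 25 / 34 = 0.735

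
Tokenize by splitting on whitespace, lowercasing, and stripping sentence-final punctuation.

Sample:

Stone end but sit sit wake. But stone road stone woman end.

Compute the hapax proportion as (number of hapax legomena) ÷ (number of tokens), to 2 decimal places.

Frequencies: stone:3, end:2, but:2, sit:2, wake:1, road:1, woman:1
Hapax count = 3; token count = 12.
Ratio = 3 / 12 = 0.25

0.25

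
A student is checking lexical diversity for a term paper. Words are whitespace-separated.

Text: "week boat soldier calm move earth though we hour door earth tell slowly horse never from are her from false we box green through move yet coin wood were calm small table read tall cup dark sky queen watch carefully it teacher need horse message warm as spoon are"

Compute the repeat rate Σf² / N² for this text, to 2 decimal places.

Frequencies: calm:2, move:2, earth:2, we:2, horse:2, from:2, are:2, week:1, boat:1, soldier:1, though:1, hour:1, door:1, tell:1, slowly:1, never:1, her:1, false:1, box:1, green:1, … (22 more, each freq 1)
Σf² = 63; N² = 2401
Repeat rate = 63 / 2401 = 0.03

0.03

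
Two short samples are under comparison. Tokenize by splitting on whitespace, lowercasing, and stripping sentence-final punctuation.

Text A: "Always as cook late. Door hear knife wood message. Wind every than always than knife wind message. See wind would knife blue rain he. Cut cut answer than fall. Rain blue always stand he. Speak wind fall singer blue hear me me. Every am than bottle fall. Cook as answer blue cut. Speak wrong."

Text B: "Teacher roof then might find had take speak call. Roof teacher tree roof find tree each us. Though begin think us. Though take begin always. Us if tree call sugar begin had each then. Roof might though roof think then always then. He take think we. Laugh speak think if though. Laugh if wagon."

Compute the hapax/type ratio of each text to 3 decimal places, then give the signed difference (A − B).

0.188

A: hapax=10, V=27, ratio=0.370
B: hapax=4, V=22, ratio=0.182
Difference = 0.370 − 0.182 = 0.188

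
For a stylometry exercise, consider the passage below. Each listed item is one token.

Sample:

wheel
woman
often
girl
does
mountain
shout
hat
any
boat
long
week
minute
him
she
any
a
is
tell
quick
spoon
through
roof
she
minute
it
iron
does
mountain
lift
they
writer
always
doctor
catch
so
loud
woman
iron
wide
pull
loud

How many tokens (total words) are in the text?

42

Tokens: wheel, woman, often, girl, does, mountain, shout, hat, any, boat, long, week, minute, him, she, any, a, is, tell, quick, spoon, through, roof, she, minute, it, iron, does, mountain, lift, they, writer, always, doctor, catch, so, loud, woman, iron, wide, pull, loud
N = 42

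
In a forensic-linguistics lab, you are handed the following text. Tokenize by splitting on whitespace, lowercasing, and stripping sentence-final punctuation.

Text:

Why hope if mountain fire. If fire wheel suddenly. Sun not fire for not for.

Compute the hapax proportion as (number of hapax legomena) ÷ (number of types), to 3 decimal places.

0.600

Frequencies: fire:3, if:2, not:2, for:2, why:1, hope:1, mountain:1, wheel:1, suddenly:1, sun:1
Hapax count = 6; type count = 10.
Ratio = 6 / 10 = 0.600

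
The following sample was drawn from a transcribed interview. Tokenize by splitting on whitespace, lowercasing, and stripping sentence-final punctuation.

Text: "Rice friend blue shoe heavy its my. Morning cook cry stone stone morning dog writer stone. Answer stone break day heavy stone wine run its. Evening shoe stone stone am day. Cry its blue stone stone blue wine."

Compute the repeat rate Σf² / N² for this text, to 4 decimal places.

Frequencies: stone:9, blue:3, its:3, shoe:2, heavy:2, morning:2, cry:2, day:2, wine:2, rice:1, friend:1, my:1, cook:1, dog:1, writer:1, answer:1, break:1, run:1, evening:1, am:1
Σf² = 134; N² = 1444
Repeat rate = 134 / 1444 = 0.0928

0.0928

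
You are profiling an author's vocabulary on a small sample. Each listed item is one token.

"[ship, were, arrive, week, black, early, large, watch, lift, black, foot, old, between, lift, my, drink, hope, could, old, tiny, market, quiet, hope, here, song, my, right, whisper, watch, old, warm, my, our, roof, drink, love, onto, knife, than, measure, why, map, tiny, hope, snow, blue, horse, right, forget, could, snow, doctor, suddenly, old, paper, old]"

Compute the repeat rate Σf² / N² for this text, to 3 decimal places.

Frequencies: old:5, my:3, hope:3, black:2, watch:2, lift:2, drink:2, could:2, tiny:2, right:2, snow:2, ship:1, were:1, arrive:1, week:1, early:1, large:1, foot:1, between:1, market:1, … (20 more, each freq 1)
Σf² = 104; N² = 3136
Repeat rate = 104 / 3136 = 0.033

0.033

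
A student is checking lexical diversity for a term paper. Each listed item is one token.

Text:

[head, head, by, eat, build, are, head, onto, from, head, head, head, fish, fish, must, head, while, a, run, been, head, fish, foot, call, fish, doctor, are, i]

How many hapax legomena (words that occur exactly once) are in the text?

14

Frequencies: head:8, fish:4, are:2, by:1, eat:1, build:1, onto:1, from:1, must:1, while:1, a:1, run:1, been:1, foot:1, call:1, doctor:1, i:1
Hapax (freq=1): a, been, build, by, call, doctor, eat, foot, from, i, must, onto, run, while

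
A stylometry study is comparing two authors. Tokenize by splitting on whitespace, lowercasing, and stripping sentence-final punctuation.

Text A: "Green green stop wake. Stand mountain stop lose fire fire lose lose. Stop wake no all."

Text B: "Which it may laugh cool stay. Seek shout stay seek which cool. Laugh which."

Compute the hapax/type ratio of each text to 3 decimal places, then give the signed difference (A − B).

A: hapax=4, V=9, ratio=0.444
B: hapax=3, V=8, ratio=0.375
Difference = 0.444 − 0.375 = 0.069

0.069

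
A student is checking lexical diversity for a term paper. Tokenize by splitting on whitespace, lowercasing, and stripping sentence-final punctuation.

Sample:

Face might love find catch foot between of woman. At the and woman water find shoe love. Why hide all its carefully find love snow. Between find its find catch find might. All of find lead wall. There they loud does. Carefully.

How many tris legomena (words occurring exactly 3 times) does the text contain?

Frequencies: find:7, love:3, might:2, catch:2, between:2, of:2, woman:2, all:2, its:2, carefully:2, face:1, foot:1, at:1, the:1, and:1, water:1, shoe:1, why:1, hide:1, snow:1, … (6 more, each freq 1)
Words with frequency 3: love

1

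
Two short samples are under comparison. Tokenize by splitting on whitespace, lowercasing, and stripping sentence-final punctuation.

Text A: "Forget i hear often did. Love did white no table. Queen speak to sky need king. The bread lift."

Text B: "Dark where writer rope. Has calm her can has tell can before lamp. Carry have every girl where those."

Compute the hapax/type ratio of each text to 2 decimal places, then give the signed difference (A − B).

A: hapax=17, V=18, ratio=0.94
B: hapax=13, V=16, ratio=0.81
Difference = 0.94 − 0.81 = 0.13

0.13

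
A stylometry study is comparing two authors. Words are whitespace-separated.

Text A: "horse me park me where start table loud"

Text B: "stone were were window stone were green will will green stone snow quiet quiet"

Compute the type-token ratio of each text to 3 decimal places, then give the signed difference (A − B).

0.375

TTR(A) = 7/8 = 0.875
TTR(B) = 7/14 = 0.500
Difference = 0.875 − 0.500 = 0.375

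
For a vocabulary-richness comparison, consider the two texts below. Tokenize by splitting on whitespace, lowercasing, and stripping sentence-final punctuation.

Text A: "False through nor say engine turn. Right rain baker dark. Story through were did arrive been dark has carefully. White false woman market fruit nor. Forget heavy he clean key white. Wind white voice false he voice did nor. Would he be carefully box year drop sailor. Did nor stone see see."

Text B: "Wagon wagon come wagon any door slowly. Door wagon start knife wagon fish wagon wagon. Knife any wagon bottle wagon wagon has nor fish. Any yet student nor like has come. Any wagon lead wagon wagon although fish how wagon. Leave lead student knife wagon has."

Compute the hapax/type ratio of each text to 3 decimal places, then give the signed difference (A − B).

0.278

A: hapax=26, V=36, ratio=0.722
B: hapax=8, V=18, ratio=0.444
Difference = 0.722 − 0.444 = 0.278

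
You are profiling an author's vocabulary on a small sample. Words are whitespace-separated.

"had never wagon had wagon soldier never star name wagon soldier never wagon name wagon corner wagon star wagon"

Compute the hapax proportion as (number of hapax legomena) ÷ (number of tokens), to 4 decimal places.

Frequencies: wagon:7, never:3, had:2, soldier:2, star:2, name:2, corner:1
Hapax count = 1; token count = 19.
Ratio = 1 / 19 = 0.0526

0.0526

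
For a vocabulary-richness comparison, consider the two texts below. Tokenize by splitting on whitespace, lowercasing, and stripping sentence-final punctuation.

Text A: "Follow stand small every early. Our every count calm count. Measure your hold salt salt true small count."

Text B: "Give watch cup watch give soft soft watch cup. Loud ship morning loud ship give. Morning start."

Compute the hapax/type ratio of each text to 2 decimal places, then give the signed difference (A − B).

0.56

A: hapax=9, V=13, ratio=0.69
B: hapax=1, V=8, ratio=0.13
Difference = 0.69 − 0.13 = 0.56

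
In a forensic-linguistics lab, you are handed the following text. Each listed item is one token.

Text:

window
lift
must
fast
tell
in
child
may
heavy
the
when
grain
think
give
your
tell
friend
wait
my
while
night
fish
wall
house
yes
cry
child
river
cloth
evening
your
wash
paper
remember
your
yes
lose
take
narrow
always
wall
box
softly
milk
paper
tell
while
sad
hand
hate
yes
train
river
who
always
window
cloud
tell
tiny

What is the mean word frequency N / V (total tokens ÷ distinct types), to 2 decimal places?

N = 59 tokens, V = 45 types.
Mean frequency = N / V = 59 / 45 = 1.31

1.31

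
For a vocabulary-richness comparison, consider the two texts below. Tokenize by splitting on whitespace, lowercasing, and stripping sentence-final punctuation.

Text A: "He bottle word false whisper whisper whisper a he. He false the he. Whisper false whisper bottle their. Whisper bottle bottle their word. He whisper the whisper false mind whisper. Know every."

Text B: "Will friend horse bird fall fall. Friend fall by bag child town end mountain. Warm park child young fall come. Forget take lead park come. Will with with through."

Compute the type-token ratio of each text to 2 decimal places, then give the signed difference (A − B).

-0.35

TTR(A) = 11/32 = 0.34
TTR(B) = 20/29 = 0.69
Difference = 0.34 − 0.69 = -0.35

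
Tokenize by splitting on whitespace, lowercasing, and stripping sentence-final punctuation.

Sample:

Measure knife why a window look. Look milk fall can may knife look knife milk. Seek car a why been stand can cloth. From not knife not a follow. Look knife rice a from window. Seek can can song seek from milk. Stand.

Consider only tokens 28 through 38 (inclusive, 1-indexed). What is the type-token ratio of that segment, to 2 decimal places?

0.82

Segment tokens 28–38: a, follow, look, knife, rice, a, from, window, seek, can, can
Segment N = 11, segment V = 9.
TTR = 9 / 11 = 0.82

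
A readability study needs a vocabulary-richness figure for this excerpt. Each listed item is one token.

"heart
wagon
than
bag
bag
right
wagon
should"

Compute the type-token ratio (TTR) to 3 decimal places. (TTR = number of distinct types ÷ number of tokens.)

0.750

N = 8 tokens, V = 6 types.
TTR = V / N = 6 / 8 = 0.750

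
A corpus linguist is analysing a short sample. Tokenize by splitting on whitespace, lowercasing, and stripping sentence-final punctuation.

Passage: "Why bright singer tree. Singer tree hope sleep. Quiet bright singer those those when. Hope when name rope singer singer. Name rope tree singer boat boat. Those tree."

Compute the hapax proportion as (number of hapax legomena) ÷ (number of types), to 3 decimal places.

Frequencies: singer:6, tree:4, those:3, bright:2, hope:2, when:2, name:2, rope:2, boat:2, why:1, sleep:1, quiet:1
Hapax count = 3; type count = 12.
Ratio = 3 / 12 = 0.250

0.250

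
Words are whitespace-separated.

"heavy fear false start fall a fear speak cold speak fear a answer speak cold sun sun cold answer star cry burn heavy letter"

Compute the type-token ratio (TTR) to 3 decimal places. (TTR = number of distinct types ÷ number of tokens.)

0.583

N = 24 tokens, V = 14 types.
TTR = V / N = 14 / 24 = 0.583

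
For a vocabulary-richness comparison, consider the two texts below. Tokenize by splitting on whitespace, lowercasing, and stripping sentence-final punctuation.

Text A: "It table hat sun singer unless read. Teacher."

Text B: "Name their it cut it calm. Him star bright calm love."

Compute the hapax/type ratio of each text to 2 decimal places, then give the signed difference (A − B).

A: hapax=8, V=8, ratio=1.00
B: hapax=7, V=9, ratio=0.78
Difference = 1.00 − 0.78 = 0.22

0.22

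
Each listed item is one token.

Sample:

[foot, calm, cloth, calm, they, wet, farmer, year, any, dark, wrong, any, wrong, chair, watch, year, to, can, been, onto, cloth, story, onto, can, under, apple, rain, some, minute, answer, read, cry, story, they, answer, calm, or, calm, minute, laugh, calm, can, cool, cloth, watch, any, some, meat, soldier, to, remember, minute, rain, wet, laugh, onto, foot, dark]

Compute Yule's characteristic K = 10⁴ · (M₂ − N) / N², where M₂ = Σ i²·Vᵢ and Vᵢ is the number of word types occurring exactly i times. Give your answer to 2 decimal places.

Frequencies: calm:5, cloth:3, any:3, can:3, onto:3, minute:3, foot:2, they:2, wet:2, year:2, dark:2, wrong:2, watch:2, to:2, story:2, rain:2, some:2, answer:2, laugh:2, farmer:1, … (11 more, each freq 1)
N = 58. Frequency spectrum: V_1=12, V_2=13, V_3=5, V_5=1
M₂ = 1²·12 + 2²·13 + 3²·5 + 5²·1 = 134
K = 10000 × (134 − 58) / 58² = 225.92

225.92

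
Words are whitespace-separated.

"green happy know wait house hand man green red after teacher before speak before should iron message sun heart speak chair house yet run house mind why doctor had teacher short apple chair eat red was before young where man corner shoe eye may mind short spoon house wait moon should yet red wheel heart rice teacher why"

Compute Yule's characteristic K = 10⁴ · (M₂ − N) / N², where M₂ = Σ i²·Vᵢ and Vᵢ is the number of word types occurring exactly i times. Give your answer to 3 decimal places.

154.578

Frequencies: house:4, red:3, teacher:3, before:3, green:2, wait:2, man:2, speak:2, should:2, heart:2, chair:2, yet:2, mind:2, why:2, short:2, happy:1, know:1, hand:1, after:1, iron:1, … (18 more, each freq 1)
N = 58. Frequency spectrum: V_1=23, V_2=11, V_3=3, V_4=1
M₂ = 1²·23 + 2²·11 + 3²·3 + 4²·1 = 110
K = 10000 × (110 − 58) / 58² = 154.578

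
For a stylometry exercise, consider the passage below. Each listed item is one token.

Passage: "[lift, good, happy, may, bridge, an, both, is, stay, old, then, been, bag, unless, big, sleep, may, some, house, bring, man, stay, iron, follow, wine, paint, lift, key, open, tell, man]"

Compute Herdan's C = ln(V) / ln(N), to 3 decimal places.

N = 31, V = 27.
ln(V) = 3.295837, ln(N) = 3.433987
C = 3.295837 / 3.433987 = 0.960

0.960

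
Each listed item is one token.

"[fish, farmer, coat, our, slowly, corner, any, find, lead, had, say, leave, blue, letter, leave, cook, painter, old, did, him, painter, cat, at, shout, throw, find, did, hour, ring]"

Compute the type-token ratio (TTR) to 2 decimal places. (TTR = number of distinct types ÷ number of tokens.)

0.86

N = 29 tokens, V = 25 types.
TTR = V / N = 25 / 29 = 0.86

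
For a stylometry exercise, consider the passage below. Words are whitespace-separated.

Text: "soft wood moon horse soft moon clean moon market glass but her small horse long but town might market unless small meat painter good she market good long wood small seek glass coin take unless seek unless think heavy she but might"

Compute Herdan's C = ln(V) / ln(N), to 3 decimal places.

0.839

N = 42, V = 23.
ln(V) = 3.135494, ln(N) = 3.737670
C = 3.135494 / 3.737670 = 0.839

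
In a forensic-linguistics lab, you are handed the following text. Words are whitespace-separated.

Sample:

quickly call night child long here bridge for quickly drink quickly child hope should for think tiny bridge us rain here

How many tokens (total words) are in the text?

21

Tokens: quickly, call, night, child, long, here, bridge, for, quickly, drink, quickly, child, hope, should, for, think, tiny, bridge, us, rain, here
N = 21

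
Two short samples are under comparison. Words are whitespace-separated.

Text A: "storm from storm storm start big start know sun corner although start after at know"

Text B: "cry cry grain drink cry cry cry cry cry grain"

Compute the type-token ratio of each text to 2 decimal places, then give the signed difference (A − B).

TTR(A) = 10/15 = 0.67
TTR(B) = 3/10 = 0.30
Difference = 0.67 − 0.30 = 0.37

0.37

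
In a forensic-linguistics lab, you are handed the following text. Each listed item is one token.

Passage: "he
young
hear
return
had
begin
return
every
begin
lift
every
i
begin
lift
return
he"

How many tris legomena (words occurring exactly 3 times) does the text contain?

2

Frequencies: return:3, begin:3, he:2, every:2, lift:2, young:1, hear:1, had:1, i:1
Words with frequency 3: begin, return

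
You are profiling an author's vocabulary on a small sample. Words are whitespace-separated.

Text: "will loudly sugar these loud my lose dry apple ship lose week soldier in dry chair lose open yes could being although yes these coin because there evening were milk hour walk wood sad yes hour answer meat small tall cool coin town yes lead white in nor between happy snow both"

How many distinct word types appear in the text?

Distinct types: {although, answer, apple, because, being, between, both, chair, coin, cool, could, dry, evening, happy, hour, in, lead, lose, loud, loudly, meat, milk, my, nor, open, sad, ship, small, snow, soldier, sugar, tall, there, these, town, walk, week, were, white, will, wood, yes}
V = 42

42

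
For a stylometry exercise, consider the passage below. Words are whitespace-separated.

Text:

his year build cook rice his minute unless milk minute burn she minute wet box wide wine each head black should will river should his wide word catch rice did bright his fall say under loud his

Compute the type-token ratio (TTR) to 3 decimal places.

N = 37 tokens, V = 28 types.
TTR = V / N = 28 / 37 = 0.757

0.757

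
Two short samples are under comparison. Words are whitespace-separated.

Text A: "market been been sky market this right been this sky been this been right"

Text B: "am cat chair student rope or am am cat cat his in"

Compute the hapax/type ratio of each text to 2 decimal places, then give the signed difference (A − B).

-0.75

A: hapax=0, V=5, ratio=0.00
B: hapax=6, V=8, ratio=0.75
Difference = 0.00 − 0.75 = -0.75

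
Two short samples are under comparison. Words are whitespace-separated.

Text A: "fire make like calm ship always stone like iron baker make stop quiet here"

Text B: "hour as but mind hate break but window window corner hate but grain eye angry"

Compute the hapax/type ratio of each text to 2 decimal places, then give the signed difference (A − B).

0.10

A: hapax=10, V=12, ratio=0.83
B: hapax=8, V=11, ratio=0.73
Difference = 0.83 − 0.73 = 0.10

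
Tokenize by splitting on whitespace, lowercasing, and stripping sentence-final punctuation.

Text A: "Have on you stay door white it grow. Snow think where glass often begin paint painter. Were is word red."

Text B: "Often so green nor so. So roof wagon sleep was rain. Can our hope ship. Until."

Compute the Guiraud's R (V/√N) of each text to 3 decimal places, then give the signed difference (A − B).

0.972

A: V=20, N=20, R=4.472
B: V=14, N=16, R=3.500
Difference = 4.472 − 3.500 = 0.972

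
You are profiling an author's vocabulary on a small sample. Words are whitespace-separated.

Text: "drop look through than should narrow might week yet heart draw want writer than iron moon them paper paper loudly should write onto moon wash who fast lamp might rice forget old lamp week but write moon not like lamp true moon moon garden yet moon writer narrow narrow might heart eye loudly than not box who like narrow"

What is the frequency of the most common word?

Frequencies: moon:6, narrow:4, than:3, might:3, lamp:3, should:2, week:2, yet:2, heart:2, writer:2, paper:2, loudly:2, write:2, who:2, not:2, like:2, drop:1, look:1, through:1, draw:1, … (14 more, each freq 1)
Most common: 'moon' with frequency 6.

6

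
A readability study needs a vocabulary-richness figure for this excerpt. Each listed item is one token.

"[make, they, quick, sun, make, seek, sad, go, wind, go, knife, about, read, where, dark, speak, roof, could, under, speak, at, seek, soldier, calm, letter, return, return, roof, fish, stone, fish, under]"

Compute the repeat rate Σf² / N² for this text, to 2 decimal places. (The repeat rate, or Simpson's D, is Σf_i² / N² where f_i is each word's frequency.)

0.05

Frequencies: make:2, seek:2, go:2, speak:2, roof:2, under:2, return:2, fish:2, they:1, quick:1, sun:1, sad:1, wind:1, knife:1, about:1, read:1, where:1, dark:1, could:1, at:1, … (4 more, each freq 1)
Σf² = 48; N² = 1024
Repeat rate = 48 / 1024 = 0.05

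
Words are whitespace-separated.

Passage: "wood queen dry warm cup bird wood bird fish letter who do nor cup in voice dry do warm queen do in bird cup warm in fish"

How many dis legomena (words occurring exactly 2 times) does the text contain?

4

Frequencies: warm:3, cup:3, bird:3, do:3, in:3, wood:2, queen:2, dry:2, fish:2, letter:1, who:1, nor:1, voice:1
Words with frequency 2: dry, fish, queen, wood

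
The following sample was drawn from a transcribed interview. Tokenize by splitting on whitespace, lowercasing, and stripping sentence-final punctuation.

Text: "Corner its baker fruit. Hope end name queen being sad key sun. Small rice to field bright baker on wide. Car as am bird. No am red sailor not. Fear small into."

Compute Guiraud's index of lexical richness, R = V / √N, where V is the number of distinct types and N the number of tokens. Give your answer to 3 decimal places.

N = 32, V = 29.
√N = 5.656854
R = 29 / 5.656854 = 5.127

5.127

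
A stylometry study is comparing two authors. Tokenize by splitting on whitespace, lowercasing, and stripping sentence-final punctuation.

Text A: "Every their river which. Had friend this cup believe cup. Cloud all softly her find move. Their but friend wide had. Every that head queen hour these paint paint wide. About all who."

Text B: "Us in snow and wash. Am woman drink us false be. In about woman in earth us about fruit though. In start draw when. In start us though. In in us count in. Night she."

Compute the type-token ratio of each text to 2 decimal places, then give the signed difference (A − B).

0.19

TTR(A) = 25/33 = 0.76
TTR(B) = 20/35 = 0.57
Difference = 0.76 − 0.57 = 0.19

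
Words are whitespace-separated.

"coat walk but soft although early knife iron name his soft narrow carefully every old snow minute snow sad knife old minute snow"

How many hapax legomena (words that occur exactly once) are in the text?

Frequencies: snow:3, soft:2, knife:2, old:2, minute:2, coat:1, walk:1, but:1, although:1, early:1, iron:1, name:1, his:1, narrow:1, carefully:1, every:1, sad:1
Hapax (freq=1): although, but, carefully, coat, early, every, his, iron, name, narrow, sad, walk

12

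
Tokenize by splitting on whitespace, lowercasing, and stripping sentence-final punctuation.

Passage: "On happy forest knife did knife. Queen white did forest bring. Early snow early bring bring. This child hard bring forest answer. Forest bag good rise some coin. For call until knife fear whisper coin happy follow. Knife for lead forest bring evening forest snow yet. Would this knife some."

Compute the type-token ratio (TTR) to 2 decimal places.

0.58

N = 50 tokens, V = 29 types.
TTR = V / N = 29 / 50 = 0.58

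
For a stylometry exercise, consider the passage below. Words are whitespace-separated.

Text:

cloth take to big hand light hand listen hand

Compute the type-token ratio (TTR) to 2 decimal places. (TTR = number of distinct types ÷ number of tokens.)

N = 9 tokens, V = 7 types.
TTR = V / N = 7 / 9 = 0.78

0.78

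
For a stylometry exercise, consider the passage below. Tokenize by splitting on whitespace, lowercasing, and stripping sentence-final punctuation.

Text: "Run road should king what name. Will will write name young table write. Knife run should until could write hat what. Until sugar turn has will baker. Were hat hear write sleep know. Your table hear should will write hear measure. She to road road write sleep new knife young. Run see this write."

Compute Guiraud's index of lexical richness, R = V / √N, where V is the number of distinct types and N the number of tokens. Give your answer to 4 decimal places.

3.9464

N = 54, V = 29.
√N = 7.348469
R = 29 / 7.348469 = 3.9464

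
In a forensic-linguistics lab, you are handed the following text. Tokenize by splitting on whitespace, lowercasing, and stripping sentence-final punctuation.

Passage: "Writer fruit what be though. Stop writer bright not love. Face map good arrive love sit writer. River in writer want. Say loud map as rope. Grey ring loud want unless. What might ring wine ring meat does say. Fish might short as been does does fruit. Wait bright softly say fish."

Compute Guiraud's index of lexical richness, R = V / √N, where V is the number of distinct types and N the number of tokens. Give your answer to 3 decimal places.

N = 52, V = 33.
√N = 7.211103
R = 33 / 7.211103 = 4.576

4.576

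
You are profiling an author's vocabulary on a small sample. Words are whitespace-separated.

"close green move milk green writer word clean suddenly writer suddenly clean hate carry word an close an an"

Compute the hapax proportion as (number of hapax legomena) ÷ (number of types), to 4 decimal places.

Frequencies: an:3, close:2, green:2, writer:2, word:2, clean:2, suddenly:2, move:1, milk:1, hate:1, carry:1
Hapax count = 4; type count = 11.
Ratio = 4 / 11 = 0.3636

0.3636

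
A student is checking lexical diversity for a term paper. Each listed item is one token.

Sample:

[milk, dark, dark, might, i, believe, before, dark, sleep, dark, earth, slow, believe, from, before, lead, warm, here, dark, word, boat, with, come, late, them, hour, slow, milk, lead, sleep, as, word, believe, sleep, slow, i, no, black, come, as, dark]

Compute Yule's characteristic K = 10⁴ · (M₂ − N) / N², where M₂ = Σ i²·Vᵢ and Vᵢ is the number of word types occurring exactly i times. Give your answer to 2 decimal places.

Frequencies: dark:6, believe:3, sleep:3, slow:3, milk:2, i:2, before:2, lead:2, word:2, come:2, as:2, might:1, earth:1, from:1, warm:1, here:1, boat:1, with:1, late:1, them:1, … (3 more, each freq 1)
N = 41. Frequency spectrum: V_1=12, V_2=7, V_3=3, V_6=1
M₂ = 1²·12 + 2²·7 + 3²·3 + 6²·1 = 103
K = 10000 × (103 − 41) / 41² = 368.83

368.83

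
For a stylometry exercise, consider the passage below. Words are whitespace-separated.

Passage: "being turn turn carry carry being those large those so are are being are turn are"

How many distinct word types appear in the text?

Distinct types: {are, being, carry, large, so, those, turn}
V = 7

7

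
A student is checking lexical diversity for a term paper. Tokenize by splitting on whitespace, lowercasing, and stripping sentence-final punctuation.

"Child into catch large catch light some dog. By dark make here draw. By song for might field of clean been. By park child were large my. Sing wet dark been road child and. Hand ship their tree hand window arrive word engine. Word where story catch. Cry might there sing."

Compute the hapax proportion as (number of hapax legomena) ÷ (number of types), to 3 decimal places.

Frequencies: child:3, catch:3, by:3, large:2, dark:2, might:2, been:2, sing:2, hand:2, word:2, into:1, light:1, some:1, dog:1, make:1, here:1, draw:1, song:1, for:1, field:1, … (18 more, each freq 1)
Hapax count = 28; type count = 38.
Ratio = 28 / 38 = 0.737

0.737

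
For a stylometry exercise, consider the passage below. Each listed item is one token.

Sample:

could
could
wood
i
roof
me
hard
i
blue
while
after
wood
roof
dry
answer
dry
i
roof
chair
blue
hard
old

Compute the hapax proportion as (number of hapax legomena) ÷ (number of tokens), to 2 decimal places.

0.27

Frequencies: i:3, roof:3, could:2, wood:2, hard:2, blue:2, dry:2, me:1, while:1, after:1, answer:1, chair:1, old:1
Hapax count = 6; token count = 22.
Ratio = 6 / 22 = 0.27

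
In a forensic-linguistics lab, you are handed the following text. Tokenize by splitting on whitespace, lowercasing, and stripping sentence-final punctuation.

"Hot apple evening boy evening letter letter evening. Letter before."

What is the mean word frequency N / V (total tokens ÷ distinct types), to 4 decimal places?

N = 10 tokens, V = 6 types.
Mean frequency = N / V = 10 / 6 = 1.6667

1.6667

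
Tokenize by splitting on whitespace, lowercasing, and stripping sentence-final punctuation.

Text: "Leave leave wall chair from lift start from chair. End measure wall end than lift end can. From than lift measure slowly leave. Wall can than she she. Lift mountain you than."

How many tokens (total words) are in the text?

32

Tokens: leave, leave, wall, chair, from, lift, start, from, chair, end, measure, wall, end, than, lift, end, can, from, than, lift, measure, slowly, leave, wall, can, than, she, she, lift, mountain, you, than
N = 32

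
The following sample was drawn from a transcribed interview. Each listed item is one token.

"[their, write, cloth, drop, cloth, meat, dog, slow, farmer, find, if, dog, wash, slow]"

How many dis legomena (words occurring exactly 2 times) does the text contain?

Frequencies: cloth:2, dog:2, slow:2, their:1, write:1, drop:1, meat:1, farmer:1, find:1, if:1, wash:1
Words with frequency 2: cloth, dog, slow

3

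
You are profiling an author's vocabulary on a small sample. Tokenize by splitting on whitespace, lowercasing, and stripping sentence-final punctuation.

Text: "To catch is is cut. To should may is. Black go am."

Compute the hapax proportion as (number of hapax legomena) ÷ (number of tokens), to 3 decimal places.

0.583

Frequencies: is:3, to:2, catch:1, cut:1, should:1, may:1, black:1, go:1, am:1
Hapax count = 7; token count = 12.
Ratio = 7 / 12 = 0.583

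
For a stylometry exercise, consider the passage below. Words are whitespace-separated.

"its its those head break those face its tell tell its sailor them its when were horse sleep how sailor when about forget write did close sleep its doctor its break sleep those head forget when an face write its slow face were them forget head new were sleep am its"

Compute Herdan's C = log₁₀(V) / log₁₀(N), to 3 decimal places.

0.797

N = 51, V = 23.
log₁₀(V) = 1.361728, log₁₀(N) = 1.707570
C = 1.361728 / 1.707570 = 0.797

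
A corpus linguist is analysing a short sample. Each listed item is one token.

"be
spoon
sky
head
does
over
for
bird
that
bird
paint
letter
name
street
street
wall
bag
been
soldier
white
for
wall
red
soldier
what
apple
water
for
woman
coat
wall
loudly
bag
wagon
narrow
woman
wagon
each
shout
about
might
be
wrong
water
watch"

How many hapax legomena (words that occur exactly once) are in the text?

Frequencies: for:3, wall:3, be:2, bird:2, street:2, bag:2, soldier:2, water:2, woman:2, wagon:2, spoon:1, sky:1, head:1, does:1, over:1, that:1, paint:1, letter:1, name:1, been:1, … (13 more, each freq 1)
Hapax (freq=1): about, apple, been, coat, does, each, head, letter, loudly, might, name, narrow, over, paint, red, shout, sky, spoon, that, watch, what, white, wrong

23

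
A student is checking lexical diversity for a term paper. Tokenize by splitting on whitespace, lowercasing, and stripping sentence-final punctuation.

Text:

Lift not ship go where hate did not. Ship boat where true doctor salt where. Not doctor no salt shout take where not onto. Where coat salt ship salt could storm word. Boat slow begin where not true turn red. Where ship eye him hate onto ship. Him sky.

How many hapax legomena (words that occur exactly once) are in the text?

Frequencies: where:7, not:5, ship:5, salt:4, hate:2, boat:2, true:2, doctor:2, onto:2, him:2, lift:1, go:1, did:1, no:1, shout:1, take:1, coat:1, could:1, storm:1, word:1, … (6 more, each freq 1)
Hapax (freq=1): begin, coat, could, did, eye, go, lift, no, red, shout, sky, slow, storm, take, turn, word

16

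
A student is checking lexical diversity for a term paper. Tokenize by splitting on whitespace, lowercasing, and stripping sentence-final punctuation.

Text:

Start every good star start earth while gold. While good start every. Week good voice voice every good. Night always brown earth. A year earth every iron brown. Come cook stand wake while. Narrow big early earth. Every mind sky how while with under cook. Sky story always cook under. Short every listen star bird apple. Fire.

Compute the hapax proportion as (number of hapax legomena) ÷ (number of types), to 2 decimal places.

Frequencies: every:6, good:4, earth:4, while:4, start:3, cook:3, star:2, voice:2, always:2, brown:2, sky:2, under:2, gold:1, week:1, night:1, a:1, year:1, iron:1, come:1, stand:1, … (13 more, each freq 1)
Hapax count = 21; type count = 33.
Ratio = 21 / 33 = 0.64

0.64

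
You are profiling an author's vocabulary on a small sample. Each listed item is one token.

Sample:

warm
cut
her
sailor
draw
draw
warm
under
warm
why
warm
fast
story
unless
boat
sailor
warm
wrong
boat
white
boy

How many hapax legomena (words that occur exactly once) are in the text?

Frequencies: warm:5, sailor:2, draw:2, boat:2, cut:1, her:1, under:1, why:1, fast:1, story:1, unless:1, wrong:1, white:1, boy:1
Hapax (freq=1): boy, cut, fast, her, story, under, unless, white, why, wrong

10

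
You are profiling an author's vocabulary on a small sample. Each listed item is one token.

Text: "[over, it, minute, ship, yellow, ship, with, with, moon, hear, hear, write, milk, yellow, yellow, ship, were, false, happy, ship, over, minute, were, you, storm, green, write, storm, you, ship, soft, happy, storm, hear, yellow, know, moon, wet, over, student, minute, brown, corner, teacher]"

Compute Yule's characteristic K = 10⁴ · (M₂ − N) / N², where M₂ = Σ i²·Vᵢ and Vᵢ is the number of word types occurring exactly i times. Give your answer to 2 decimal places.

Frequencies: ship:5, yellow:4, over:3, minute:3, hear:3, storm:3, with:2, moon:2, write:2, were:2, happy:2, you:2, it:1, milk:1, false:1, green:1, soft:1, know:1, wet:1, student:1, … (3 more, each freq 1)
N = 44. Frequency spectrum: V_1=11, V_2=6, V_3=4, V_4=1, V_5=1
M₂ = 1²·11 + 2²·6 + 3²·4 + 4²·1 + 5²·1 = 112
K = 10000 × (112 − 44) / 44² = 351.24

351.24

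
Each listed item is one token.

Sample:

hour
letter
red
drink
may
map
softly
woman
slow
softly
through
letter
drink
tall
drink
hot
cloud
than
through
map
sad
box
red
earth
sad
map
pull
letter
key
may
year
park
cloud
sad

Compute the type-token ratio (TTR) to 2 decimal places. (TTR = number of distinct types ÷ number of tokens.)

N = 34 tokens, V = 21 types.
TTR = V / N = 21 / 34 = 0.62

0.62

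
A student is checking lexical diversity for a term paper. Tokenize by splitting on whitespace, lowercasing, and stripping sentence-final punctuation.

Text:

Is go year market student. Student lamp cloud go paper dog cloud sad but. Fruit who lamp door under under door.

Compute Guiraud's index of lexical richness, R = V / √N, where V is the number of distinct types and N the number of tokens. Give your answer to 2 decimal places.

N = 21, V = 15.
√N = 4.582576
R = 15 / 4.582576 = 3.27

3.27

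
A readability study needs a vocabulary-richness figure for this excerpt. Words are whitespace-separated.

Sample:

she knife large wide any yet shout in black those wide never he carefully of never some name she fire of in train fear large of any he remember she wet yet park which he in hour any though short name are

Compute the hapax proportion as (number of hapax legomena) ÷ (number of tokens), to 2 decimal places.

0.40

Frequencies: she:3, any:3, in:3, he:3, of:3, large:2, wide:2, yet:2, never:2, name:2, knife:1, shout:1, black:1, those:1, carefully:1, some:1, fire:1, train:1, fear:1, remember:1, … (7 more, each freq 1)
Hapax count = 17; token count = 42.
Ratio = 17 / 42 = 0.40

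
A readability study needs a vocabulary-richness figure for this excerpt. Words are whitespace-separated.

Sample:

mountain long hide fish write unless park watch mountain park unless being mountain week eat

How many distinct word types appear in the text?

Distinct types: {being, eat, fish, hide, long, mountain, park, unless, watch, week, write}
V = 11

11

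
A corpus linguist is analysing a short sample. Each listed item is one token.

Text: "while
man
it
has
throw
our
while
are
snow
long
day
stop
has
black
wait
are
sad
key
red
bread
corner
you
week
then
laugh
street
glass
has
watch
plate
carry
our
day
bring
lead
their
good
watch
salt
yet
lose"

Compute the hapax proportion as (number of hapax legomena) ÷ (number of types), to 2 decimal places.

0.82

Frequencies: has:3, while:2, our:2, are:2, day:2, watch:2, man:1, it:1, throw:1, snow:1, long:1, stop:1, black:1, wait:1, sad:1, key:1, red:1, bread:1, corner:1, you:1, … (14 more, each freq 1)
Hapax count = 28; type count = 34.
Ratio = 28 / 34 = 0.82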